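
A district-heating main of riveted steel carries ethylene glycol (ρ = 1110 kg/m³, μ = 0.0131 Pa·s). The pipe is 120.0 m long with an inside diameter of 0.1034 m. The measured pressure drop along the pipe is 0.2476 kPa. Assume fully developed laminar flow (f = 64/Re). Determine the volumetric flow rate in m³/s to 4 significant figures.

Q ≈ 4.419×10^-4 m³/s

For laminar flow, f = 64/Re with Re = ρVD/μ, so Darcy-Weisbach reduces to ΔP = 32μLV/D². Solving for V: V = ΔP·D²/(32μL) = 247.6·(0.1034)²/(32·0.0131·120) = 0.05262 m/s.
Check: Re = ρVD/μ = 1110·0.05262·0.1034/0.0131 = 461.1 < 2300, so the laminar assumption holds.
Q = V·A = 0.05262·(π/4·0.1034²) = 0.0004419 m³/s = 4.419×10^-4 m³/s.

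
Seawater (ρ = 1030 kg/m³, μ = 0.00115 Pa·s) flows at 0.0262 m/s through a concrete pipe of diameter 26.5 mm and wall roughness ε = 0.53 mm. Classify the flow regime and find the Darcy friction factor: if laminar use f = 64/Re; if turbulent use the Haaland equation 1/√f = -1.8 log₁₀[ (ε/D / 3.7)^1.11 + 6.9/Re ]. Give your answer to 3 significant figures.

f ≈ 0.103

Re = ρVD/μ = 1030·0.0262·0.0265/0.00115 = 621.9.
Re < 2300 → laminar, so f = 64/Re = 0.1029 (roughness is irrelevant in laminar flow).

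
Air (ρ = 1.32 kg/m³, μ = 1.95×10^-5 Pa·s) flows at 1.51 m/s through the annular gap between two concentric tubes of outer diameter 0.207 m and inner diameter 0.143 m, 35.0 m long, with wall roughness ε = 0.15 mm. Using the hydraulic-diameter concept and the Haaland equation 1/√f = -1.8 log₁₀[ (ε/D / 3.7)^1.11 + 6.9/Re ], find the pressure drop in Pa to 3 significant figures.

Hydraulic diameter D_h = 4A/P = D_o - D_i = 0.207 - 0.143 = 0.064 m.
Re = ρVD_h/μ = 1.32·1.51·0.064/1.95e-05 = 6542.
ε/D_h = 0.00015/0.064 = 0.00234; Haaland gives 1/√f = -1.8 log₁₀[0.000282+0.00105] = 5.173, so f = 0.03737.
ΔP = f(L/D_h)(ρV²/2) = 0.03737·35/0.064·1.505 = 30.75 Pa.

ΔP ≈ 30.8 Pa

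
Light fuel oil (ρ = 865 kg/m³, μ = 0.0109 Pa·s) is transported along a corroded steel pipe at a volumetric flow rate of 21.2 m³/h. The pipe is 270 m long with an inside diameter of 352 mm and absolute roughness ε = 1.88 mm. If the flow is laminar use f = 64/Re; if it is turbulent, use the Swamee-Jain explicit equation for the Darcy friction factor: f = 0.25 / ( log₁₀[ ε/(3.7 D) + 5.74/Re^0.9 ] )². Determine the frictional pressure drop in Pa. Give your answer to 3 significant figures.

ΔP ≈ 46.0 Pa

Q = 21.2 m³/h = 21.2/3600 = 0.005889 m³/s.
Cross-sectional area A = πD²/4 = π(0.352)²/4 = 0.09731 m²; mean velocity V = Q/A = 0.005889/0.09731 = 0.06051 m/s.
Reynolds number Re = ρVD/μ = 865 · 0.06051 · 0.352 / 0.0109 = 1690.
Re < 2300 → laminar flow, so f = 64/Re = 64/1690 = 0.03786 (the turbulent correlation is not needed).
Darcy-Weisbach: ΔP = f(L/D)(ρV²/2) = 0.03786·(270/0.352)·(865·0.06051²/2) = 0.03786·767·1.584 = 46 Pa.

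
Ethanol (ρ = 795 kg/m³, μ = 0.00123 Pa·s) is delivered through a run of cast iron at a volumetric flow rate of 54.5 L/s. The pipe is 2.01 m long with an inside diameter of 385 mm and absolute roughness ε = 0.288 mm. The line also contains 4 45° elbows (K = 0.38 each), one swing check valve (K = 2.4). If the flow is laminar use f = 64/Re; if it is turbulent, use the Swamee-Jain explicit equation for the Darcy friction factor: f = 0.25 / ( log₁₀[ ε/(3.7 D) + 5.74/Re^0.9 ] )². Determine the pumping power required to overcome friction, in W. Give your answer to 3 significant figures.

Q = 54.5 L/s = 54.5/1000 = 0.0545 m³/s.
Cross-sectional area A = πD²/4 = π(0.385)²/4 = 0.1164 m²; mean velocity V = Q/A = 0.0545/0.1164 = 0.4682 m/s.
Reynolds number Re = ρVD/μ = 795 · 0.4682 · 0.385 / 0.00123 = 1.165e+05.
Re > 4000 → turbulent. Relative roughness ε/D = 0.000288/0.385 = 0.000748. Swamee-Jain: f = 0.25/(log₁₀[0.000748/3.7 + 5.74/1.165e+05^0.9])² = 0.25/(log₁₀[0.000202 + 0.000158])² = 0.25/(-3.443)² = 0.02109.
Total minor-loss coefficient ΣK = 4·0.38 + 1·2.4 = 3.92.
ΔP = [f·L/D + ΣK]·(ρV²/2) = [0.02109·2.01/0.385 + 3.92]·(795·0.4682²/2) = [0.1101 + 3.92]·87.12 = 351.1 Pa.
Pumping power P = QΔP = 0.0545·351.1 = 19.13 W = 19.1 W.

P ≈ 19.1 W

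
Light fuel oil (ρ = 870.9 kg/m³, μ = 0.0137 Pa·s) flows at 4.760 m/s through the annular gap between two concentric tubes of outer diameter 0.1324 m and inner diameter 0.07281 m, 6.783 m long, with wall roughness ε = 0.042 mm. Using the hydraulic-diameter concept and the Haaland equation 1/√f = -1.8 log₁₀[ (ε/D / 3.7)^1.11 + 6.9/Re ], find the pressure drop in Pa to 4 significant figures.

ΔP ≈ 31070 Pa

Hydraulic diameter D_h = 4A/P = D_o - D_i = 0.1324 - 0.07281 = 0.05959 m.
Re = ρVD_h/μ = 870.9·4.76·0.05959/0.0137 = 1.803e+04.
ε/D_h = 4.2e-05/0.05959 = 0.000705; Haaland gives 1/√f = -1.8 log₁₀[7.42e-05+0.000383] = 6.012, so f = 0.02766.
ΔP = f(L/D_h)(ρV²/2) = 0.02766·6.783/0.05959·9866 = 3.107e+04 Pa.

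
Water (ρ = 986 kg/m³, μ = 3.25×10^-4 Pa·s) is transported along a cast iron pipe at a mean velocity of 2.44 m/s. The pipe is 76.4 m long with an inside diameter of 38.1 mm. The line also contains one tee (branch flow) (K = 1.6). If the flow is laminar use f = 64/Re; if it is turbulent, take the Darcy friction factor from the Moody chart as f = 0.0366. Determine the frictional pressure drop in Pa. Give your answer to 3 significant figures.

Reynolds number Re = ρVD/μ = 986 · 2.44 · 0.0381 / 0.000325 = 2.82e+05.
Re > 4000 → turbulent; use the Moody-chart value f = 0.0366.
Total minor-loss coefficient ΣK = 1·1.6 = 1.6.
ΔP = [f·L/D + ΣK]·(ρV²/2) = [0.0366·76.4/0.0381 + 1.6]·(986·2.44²/2) = [73.39 + 1.6]·2935 = 2.201e+05 Pa.

ΔP ≈ 220000 Pa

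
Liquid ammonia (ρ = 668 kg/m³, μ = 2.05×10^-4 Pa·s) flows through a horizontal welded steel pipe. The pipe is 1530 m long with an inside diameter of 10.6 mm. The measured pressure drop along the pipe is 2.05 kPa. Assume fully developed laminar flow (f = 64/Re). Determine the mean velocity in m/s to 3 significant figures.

For laminar flow, f = 64/Re with Re = ρVD/μ, so Darcy-Weisbach reduces to ΔP = 32μLV/D². Solving for V: V = ΔP·D²/(32μL) = 2050·(0.0106)²/(32·0.000205·1530) = 0.02295 m/s.
Check: Re = ρVD/μ = 668·0.02295·0.0106/0.000205 = 792.7 < 2300, so the laminar assumption holds.

V ≈ 0.0229 m/s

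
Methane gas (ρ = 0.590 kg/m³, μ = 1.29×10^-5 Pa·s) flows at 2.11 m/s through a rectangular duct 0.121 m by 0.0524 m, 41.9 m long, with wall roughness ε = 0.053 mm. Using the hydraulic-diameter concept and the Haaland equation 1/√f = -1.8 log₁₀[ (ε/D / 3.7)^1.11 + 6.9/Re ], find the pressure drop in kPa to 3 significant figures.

ΔP ≈ 0.0262 kPa

Hydraulic diameter D_h = 4A/P = 4·(0.121·0.0524)/(2·(0.121+0.0524)) = 0.02536/0.3468 = 0.07313 m.
Re = ρVD_h/μ = 0.59·2.11·0.07313/1.29e-05 = 7057.
ε/D_h = 5.3e-05/0.07313 = 0.000725; Haaland gives 1/√f = -1.8 log₁₀[7.66e-05+0.000978] = 5.359, so f = 0.03482.
ΔP = f(L/D_h)(ρV²/2) = 0.03482·41.9/0.07313·1.313 = 26.21 Pa.
ΔP = 0.0262 kPa.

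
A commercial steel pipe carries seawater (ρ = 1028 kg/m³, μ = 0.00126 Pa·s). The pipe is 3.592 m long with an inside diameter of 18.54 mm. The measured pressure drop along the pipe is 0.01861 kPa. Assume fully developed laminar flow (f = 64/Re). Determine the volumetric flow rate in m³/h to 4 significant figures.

For laminar flow, f = 64/Re with Re = ρVD/μ, so Darcy-Weisbach reduces to ΔP = 32μLV/D². Solving for V: V = ΔP·D²/(32μL) = 18.61·(0.01854)²/(32·0.00126·3.592) = 0.04417 m/s.
Check: Re = ρVD/μ = 1028·0.04417·0.01854/0.00126 = 668.1 < 2300, so the laminar assumption holds.
Q = V·A = 0.04417·(π/4·0.01854²) = 1.192e-05 m³/s = 0.04293 m³/h.

Q ≈ 0.04293 m³/h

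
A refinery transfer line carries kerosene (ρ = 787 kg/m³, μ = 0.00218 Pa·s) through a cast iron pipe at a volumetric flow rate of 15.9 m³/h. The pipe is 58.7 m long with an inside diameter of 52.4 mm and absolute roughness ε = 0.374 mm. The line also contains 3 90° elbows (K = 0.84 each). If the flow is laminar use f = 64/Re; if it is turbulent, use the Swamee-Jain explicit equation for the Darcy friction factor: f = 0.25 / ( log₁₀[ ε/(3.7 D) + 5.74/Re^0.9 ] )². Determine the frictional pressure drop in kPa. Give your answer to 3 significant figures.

Q = 15.9 m³/h = 15.9/3600 = 0.004417 m³/s.
Cross-sectional area A = πD²/4 = π(0.0524)²/4 = 0.002157 m²; mean velocity V = Q/A = 0.004417/0.002157 = 2.048 m/s.
Reynolds number Re = ρVD/μ = 787 · 2.048 · 0.0524 / 0.00218 = 3.874e+04.
Re > 4000 → turbulent. Relative roughness ε/D = 0.000374/0.0524 = 0.00714. Swamee-Jain: f = 0.25/(log₁₀[0.00714/3.7 + 5.74/3.874e+04^0.9])² = 0.25/(log₁₀[0.00193 + 0.000426])² = 0.25/(-2.628)² = 0.0362.
Total minor-loss coefficient ΣK = 3·0.84 = 2.52.
ΔP = [f·L/D + ΣK]·(ρV²/2) = [0.0362·58.7/0.0524 + 2.52]·(787·2.048²/2) = [40.55 + 2.52]·1651 = 7.109e+04 Pa.
ΔP = 7.109e+04 Pa = 71.1 kPa.

ΔP ≈ 71.1 kPa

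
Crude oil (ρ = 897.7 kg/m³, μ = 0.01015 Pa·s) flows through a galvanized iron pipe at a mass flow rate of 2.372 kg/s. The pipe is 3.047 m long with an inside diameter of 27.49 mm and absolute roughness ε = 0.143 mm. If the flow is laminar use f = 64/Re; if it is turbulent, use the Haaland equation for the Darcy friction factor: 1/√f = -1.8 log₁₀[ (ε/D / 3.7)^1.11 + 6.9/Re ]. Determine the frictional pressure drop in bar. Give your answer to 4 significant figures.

A = πD²/4 = π(0.02749)²/4 = 0.0005935 m²; mean velocity V = ṁ/(ρA) = 2.372/(897.7 · 0.0005935) = 4.452 m/s.
Reynolds number Re = ρVD/μ = 897.7 · 4.452 · 0.02749 / 0.0101 = 1.082e+04.
Re > 4000 → turbulent. Relative roughness ε/D = 0.000143/0.02749 = 0.0052. Haaland: 1/√f = -1.8 log₁₀[(0.0052/3.7)^1.11 + 6.9/1.082e+04] = -1.8 log₁₀[0.000683 + 0.000637] = 5.183, so f = 0.03723.
Darcy-Weisbach: ΔP = f(L/D)(ρV²/2) = 0.03723·(3.047/0.02749)·(897.7·4.452²/2) = 0.03723·110.8·8896 = 3.671e+04 Pa.
ΔP = 3.671e+04 Pa = 0.3671 bar.

ΔP ≈ 0.3671 bar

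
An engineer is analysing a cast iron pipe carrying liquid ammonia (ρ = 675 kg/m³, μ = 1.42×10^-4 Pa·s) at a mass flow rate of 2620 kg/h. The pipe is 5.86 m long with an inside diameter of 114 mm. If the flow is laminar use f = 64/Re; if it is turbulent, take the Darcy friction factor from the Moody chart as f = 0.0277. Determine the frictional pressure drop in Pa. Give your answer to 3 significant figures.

ΔP ≈ 5.36 Pa

ṁ = 2620 kg/h = 2620/3600 = 0.7278 kg/s.
A = πD²/4 = π(0.114)²/4 = 0.01021 m²; mean velocity V = ṁ/(ρA) = 0.7278/(675 · 0.01021) = 0.1056 m/s.
Reynolds number Re = ρVD/μ = 675 · 0.1056 · 0.114 / 0.000142 = 5.724e+04.
Re > 4000 → turbulent; use the Moody-chart value f = 0.0277.
Darcy-Weisbach: ΔP = f(L/D)(ρV²/2) = 0.0277·(5.86/0.114)·(675·0.1056²/2) = 0.0277·51.4·3.766 = 5.362 Pa.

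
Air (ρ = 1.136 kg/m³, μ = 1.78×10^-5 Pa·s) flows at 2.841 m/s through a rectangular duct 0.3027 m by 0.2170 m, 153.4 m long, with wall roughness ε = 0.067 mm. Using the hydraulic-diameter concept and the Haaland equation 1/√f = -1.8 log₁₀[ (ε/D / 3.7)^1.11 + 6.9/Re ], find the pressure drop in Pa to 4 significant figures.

Hydraulic diameter D_h = 4A/P = 4·(0.3027·0.217)/(2·(0.3027+0.217)) = 0.2627/1.039 = 0.2528 m.
Re = ρVD_h/μ = 1.136·2.841·0.2528/1.78e-05 = 4.583e+04.
ε/D_h = 6.7e-05/0.2528 = 0.000265; Haaland gives 1/√f = -1.8 log₁₀[2.51e-05+0.000151] = 6.76, so f = 0.02188.
ΔP = f(L/D_h)(ρV²/2) = 0.02188·153.4/0.2528·4.584 = 60.88 Pa.

ΔP ≈ 60.88 Pa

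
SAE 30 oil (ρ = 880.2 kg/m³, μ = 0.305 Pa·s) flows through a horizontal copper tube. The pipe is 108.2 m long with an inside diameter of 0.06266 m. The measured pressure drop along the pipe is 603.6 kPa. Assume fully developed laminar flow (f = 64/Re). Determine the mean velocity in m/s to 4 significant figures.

V ≈ 2.244 m/s

For laminar flow, f = 64/Re with Re = ρVD/μ, so Darcy-Weisbach reduces to ΔP = 32μLV/D². Solving for V: V = ΔP·D²/(32μL) = 6.036e+05·(0.06266)²/(32·0.305·108.2) = 2.244 m/s.
Check: Re = ρVD/μ = 880.2·2.244·0.06266/0.305 = 405.8 < 2300, so the laminar assumption holds.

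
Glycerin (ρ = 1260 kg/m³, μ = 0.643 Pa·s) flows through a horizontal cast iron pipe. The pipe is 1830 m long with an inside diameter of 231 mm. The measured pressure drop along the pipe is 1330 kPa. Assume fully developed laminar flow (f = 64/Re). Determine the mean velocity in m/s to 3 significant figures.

V ≈ 1.88 m/s

For laminar flow, f = 64/Re with Re = ρVD/μ, so Darcy-Weisbach reduces to ΔP = 32μLV/D². Solving for V: V = ΔP·D²/(32μL) = 1.33e+06·(0.231)²/(32·0.643·1830) = 1.885 m/s.
Check: Re = ρVD/μ = 1260·1.885·0.231/0.643 = 853.2 < 2300, so the laminar assumption holds.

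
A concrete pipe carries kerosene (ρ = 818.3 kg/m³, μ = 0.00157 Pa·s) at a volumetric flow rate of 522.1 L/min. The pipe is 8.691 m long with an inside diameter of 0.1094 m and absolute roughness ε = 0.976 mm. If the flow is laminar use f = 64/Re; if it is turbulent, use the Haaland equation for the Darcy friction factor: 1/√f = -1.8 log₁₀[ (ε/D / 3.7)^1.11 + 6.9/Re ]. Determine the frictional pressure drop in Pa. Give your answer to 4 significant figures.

Q = 522.1 L/min = 522.1/60000 = 0.008702 m³/s.
Cross-sectional area A = πD²/4 = π(0.1094)²/4 = 0.0094 m²; mean velocity V = Q/A = 0.008702/0.0094 = 0.9257 m/s.
Reynolds number Re = ρVD/μ = 818.3 · 0.9257 · 0.1094 / 0.00157 = 5.278e+04.
Re > 4000 → turbulent. Relative roughness ε/D = 0.000976/0.1094 = 0.00892. Haaland: 1/√f = -1.8 log₁₀[(0.00892/3.7)^1.11 + 6.9/5.278e+04] = -1.8 log₁₀[0.00124 + 0.000131] = 5.152, so f = 0.03767.
Darcy-Weisbach: ΔP = f(L/D)(ρV²/2) = 0.03767·(8.691/0.1094)·(818.3·0.9257²/2) = 0.03767·79.44·350.6 = 1049 Pa.

ΔP ≈ 1049 Pa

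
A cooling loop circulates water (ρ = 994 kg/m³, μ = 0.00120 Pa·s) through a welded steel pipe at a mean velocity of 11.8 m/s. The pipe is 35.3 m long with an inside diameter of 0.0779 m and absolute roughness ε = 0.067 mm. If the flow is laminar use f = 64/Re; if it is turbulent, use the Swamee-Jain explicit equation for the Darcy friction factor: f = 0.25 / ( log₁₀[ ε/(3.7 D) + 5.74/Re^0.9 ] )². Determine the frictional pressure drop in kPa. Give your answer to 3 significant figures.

ΔP ≈ 611 kPa

Reynolds number Re = ρVD/μ = 994 · 11.8 · 0.0779 / 0.0012 = 7.614e+05.
Re > 4000 → turbulent. Relative roughness ε/D = 6.7e-05/0.0779 = 0.00086. Swamee-Jain: f = 0.25/(log₁₀[0.00086/3.7 + 5.74/7.614e+05^0.9])² = 0.25/(log₁₀[0.000232 + 2.92e-05])² = 0.25/(-3.582)² = 0.01948.
Darcy-Weisbach: ΔP = f(L/D)(ρV²/2) = 0.01948·(35.3/0.0779)·(994·11.8²/2) = 0.01948·453.1·6.92e+04 = 6.109e+05 Pa.
ΔP = 6.109e+05 Pa = 611 kPa.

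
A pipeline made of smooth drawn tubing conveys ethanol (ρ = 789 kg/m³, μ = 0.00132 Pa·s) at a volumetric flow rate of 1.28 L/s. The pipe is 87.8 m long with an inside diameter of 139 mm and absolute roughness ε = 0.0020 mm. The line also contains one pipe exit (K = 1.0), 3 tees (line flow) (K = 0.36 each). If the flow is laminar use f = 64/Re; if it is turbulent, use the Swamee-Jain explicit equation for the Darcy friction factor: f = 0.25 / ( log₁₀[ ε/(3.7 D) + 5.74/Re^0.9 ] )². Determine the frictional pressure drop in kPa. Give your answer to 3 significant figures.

ΔP ≈ 0.0666 kPa

Q = 1.28 L/s = 1.28/1000 = 0.00128 m³/s.
Cross-sectional area A = πD²/4 = π(0.139)²/4 = 0.01517 m²; mean velocity V = Q/A = 0.00128/0.01517 = 0.08435 m/s.
Reynolds number Re = ρVD/μ = 789 · 0.08435 · 0.139 / 0.00132 = 7008.
Re > 4000 → turbulent. Relative roughness ε/D = 2e-06/0.139 = 1.44e-05. Swamee-Jain: f = 0.25/(log₁₀[1.44e-05/3.7 + 5.74/7008^0.9])² = 0.25/(log₁₀[3.89e-06 + 0.00199])² = 0.25/(-2.701)² = 0.03426.
Total minor-loss coefficient ΣK = 1·1 + 3·0.36 = 2.08.
ΔP = [f·L/D + ΣK]·(ρV²/2) = [0.03426·87.8/0.139 + 2.08]·(789·0.08435²/2) = [21.64 + 2.08]·2.807 = 66.58 Pa.
ΔP = 66.58 Pa = 0.0666 kPa.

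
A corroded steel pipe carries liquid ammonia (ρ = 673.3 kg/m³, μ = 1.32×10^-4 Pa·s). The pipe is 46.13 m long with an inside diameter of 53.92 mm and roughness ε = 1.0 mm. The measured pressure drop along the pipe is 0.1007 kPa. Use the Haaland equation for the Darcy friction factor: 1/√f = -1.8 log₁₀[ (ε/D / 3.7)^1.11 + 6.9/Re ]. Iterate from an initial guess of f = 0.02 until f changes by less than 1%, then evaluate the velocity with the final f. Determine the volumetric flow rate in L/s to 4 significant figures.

Rearranging Darcy-Weisbach: V = √(2·ΔP·D/(f·L·ρ)). With ε/D = 0.001/0.05392 = 0.0185, iterate starting from f = 0.02:
  f = 0.02 → V = √(2·100.7·0.05392/(0.02·46.13·673.3)) = 0.1322 m/s; Re = ρVD/μ = 3.636e+04; f → 0.04843
  f = 0.04843 → V = 0.08497 m/s; Re = 2.337e+04; f → 0.04901
  f = 0.04901 → V = 0.08446 m/s; Re = 2.323e+04; f → 0.04902
Converged (Δf/f < 1%). With the final f = 0.04902: V = √(2·100.7·0.05392/(0.04902·46.13·673.3)) = 0.08445 m/s.
Q = V·A = 0.08445·(π/4·0.05392²) = 0.0001928 m³/s = 0.1928 L/s.

Q ≈ 0.1928 L/s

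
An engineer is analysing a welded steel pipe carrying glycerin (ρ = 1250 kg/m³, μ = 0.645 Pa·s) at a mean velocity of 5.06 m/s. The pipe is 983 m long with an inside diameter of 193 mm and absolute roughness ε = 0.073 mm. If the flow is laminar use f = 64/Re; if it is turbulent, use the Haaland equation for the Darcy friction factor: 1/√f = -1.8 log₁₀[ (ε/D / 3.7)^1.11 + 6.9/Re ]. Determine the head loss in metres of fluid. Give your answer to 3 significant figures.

h_f ≈ 225 m

Reynolds number Re = ρVD/μ = 1250 · 5.06 · 0.193 / 0.645 = 1893.
Re < 2300 → laminar flow, so f = 64/Re = 64/1893 = 0.03382 (the turbulent correlation is not needed).
Darcy-Weisbach: ΔP = f(L/D)(ρV²/2) = 0.03382·(983/0.193)·(1250·5.06²/2) = 0.03382·5093·1.6e+04 = 2.756e+06 Pa.
Head loss h_f = ΔP/(ρg) = 2.756e+06/(1250·9.81) = 225 m.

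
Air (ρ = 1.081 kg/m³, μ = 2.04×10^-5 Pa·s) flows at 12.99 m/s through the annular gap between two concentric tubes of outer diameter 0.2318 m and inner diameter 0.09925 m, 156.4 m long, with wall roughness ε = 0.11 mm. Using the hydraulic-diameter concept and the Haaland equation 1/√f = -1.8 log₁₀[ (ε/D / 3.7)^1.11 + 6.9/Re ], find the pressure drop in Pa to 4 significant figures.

Hydraulic diameter D_h = 4A/P = D_o - D_i = 0.2318 - 0.09925 = 0.1326 m.
Re = ρVD_h/μ = 1.081·12.99·0.1326/2.04e-05 = 9.124e+04.
ε/D_h = 0.00011/0.1326 = 0.00083; Haaland gives 1/√f = -1.8 log₁₀[8.9e-05+7.56e-05] = 6.81, so f = 0.02156.
ΔP = f(L/D_h)(ρV²/2) = 0.02156·156.4/0.1326·91.2 = 2320 Pa.

ΔP ≈ 2320 Pa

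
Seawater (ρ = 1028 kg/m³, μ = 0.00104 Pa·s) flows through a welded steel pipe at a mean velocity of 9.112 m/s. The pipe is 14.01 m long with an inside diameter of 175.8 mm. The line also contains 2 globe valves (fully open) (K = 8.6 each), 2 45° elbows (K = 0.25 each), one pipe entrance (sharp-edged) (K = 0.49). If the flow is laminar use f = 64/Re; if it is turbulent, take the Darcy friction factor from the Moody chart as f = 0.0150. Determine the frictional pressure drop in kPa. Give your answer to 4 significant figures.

Reynolds number Re = ρVD/μ = 1028 · 9.112 · 0.1758 / 0.00104 = 1.583e+06.
Re > 4000 → turbulent; use the Moody-chart value f = 0.0150.
Total minor-loss coefficient ΣK = 2·8.6 + 2·0.25 + 1·0.49 = 18.2.
ΔP = [f·L/D + ΣK]·(ρV²/2) = [0.015·14.01/0.1758 + 18.2]·(1028·9.112²/2) = [1.195 + 18.2]·4.268e+04 = 8.273e+05 Pa.
ΔP = 8.273e+05 Pa = 827.3 kPa.

ΔP ≈ 827.3 kPa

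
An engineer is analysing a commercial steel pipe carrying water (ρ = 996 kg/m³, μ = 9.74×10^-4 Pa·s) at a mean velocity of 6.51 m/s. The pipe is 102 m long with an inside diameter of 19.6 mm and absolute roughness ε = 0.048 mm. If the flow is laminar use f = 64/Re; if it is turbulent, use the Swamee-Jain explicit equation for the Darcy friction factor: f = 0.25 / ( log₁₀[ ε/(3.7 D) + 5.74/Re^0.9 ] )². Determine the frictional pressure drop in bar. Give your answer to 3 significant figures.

ΔP ≈ 28.7 bar

Reynolds number Re = ρVD/μ = 996 · 6.51 · 0.0196 / 0.000974 = 1.305e+05.
Re > 4000 → turbulent. Relative roughness ε/D = 4.8e-05/0.0196 = 0.00245. Swamee-Jain: f = 0.25/(log₁₀[0.00245/3.7 + 5.74/1.305e+05^0.9])² = 0.25/(log₁₀[0.000662 + 0.000143])² = 0.25/(-3.094)² = 0.02611.
Darcy-Weisbach: ΔP = f(L/D)(ρV²/2) = 0.02611·(102/0.0196)·(996·6.51²/2) = 0.02611·5204·2.111e+04 = 2.868e+06 Pa.
ΔP = 2.868e+06 Pa = 28.7 bar.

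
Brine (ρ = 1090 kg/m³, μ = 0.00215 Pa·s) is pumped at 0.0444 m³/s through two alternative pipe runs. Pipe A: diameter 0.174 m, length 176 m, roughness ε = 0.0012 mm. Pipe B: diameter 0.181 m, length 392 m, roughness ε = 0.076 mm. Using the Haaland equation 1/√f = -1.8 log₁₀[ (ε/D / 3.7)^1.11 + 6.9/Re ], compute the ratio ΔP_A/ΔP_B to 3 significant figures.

Pipe A: V = Q/A = 0.0444/0.02378 = 1.867 m/s; Re = 1.647e+05; ε/D = 6.9e-06; Haaland → f = 0.01614; ΔP_A = f(L/D)(ρV²/2) = 3.101e+04 Pa.
Pipe B: V = Q/A = 0.0444/0.02573 = 1.726 m/s; Re = 1.583e+05; ε/D = 0.00042; Haaland → f = 0.01864; ΔP_B = f(L/D)(ρV²/2) = 6.552e+04 Pa.
ΔP_A/ΔP_B = 3.101e+04/6.552e+04 = 0.473.

ΔP_A/ΔP_B ≈ 0.473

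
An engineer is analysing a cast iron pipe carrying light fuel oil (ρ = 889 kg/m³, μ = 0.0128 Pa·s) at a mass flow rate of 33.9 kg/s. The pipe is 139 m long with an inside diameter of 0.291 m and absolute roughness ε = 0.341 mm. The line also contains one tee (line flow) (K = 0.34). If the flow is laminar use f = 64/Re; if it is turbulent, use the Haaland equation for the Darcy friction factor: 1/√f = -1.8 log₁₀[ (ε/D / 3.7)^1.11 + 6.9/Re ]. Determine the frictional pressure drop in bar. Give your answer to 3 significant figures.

A = πD²/4 = π(0.291)²/4 = 0.06651 m²; mean velocity V = ṁ/(ρA) = 33.9/(889 · 0.06651) = 0.5734 m/s.
Reynolds number Re = ρVD/μ = 889 · 0.5734 · 0.291 / 0.0128 = 1.159e+04.
Re > 4000 → turbulent. Relative roughness ε/D = 0.000341/0.291 = 0.00117. Haaland: 1/√f = -1.8 log₁₀[(0.00117/3.7)^1.11 + 6.9/1.159e+04] = -1.8 log₁₀[0.000131 + 0.000595] = 5.65, so f = 0.03132.
Total minor-loss coefficient ΣK = 1·0.34 = 0.34.
ΔP = [f·L/D + ΣK]·(ρV²/2) = [0.03132·139/0.291 + 0.34]·(889·0.5734²/2) = [14.96 + 0.34]·146.1 = 2236 Pa.
ΔP = 2236 Pa = 0.0224 bar.

ΔP ≈ 0.0224 bar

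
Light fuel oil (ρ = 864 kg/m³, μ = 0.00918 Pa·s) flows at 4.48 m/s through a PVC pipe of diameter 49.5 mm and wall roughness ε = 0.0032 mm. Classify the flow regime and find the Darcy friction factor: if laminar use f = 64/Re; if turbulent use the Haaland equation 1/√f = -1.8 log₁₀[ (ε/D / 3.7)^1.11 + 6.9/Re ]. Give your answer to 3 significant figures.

f ≈ 0.0256

Re = ρVD/μ = 864·4.48·0.0495/0.00918 = 2.087e+04.
Re > 4000 → turbulent. ε/D = 3.2e-06/0.0495 = 6.46e-05; Haaland: 1/√f = -1.8 log₁₀[5.24e-06 + 0.000331] = 6.253, so f = 0.02558.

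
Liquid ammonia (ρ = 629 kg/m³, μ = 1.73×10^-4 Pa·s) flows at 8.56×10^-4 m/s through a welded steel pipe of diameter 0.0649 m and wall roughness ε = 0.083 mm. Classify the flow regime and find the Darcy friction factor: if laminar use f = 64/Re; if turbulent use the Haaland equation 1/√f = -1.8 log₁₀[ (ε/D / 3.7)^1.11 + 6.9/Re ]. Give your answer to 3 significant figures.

f ≈ 0.317

Re = ρVD/μ = 629·0.000856·0.0649/0.000173 = 202.
Re < 2300 → laminar, so f = 64/Re = 0.3169 (roughness is irrelevant in laminar flow).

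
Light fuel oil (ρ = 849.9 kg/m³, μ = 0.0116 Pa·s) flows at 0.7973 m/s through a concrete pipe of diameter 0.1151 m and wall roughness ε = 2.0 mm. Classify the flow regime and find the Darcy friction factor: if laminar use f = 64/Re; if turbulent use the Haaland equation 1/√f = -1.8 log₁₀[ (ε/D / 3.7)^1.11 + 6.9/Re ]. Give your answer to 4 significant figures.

f ≈ 0.05184

Re = ρVD/μ = 849.9·0.7973·0.1151/0.0116 = 6724.
Re > 4000 → turbulent. ε/D = 0.002/0.1151 = 0.0174; Haaland: 1/√f = -1.8 log₁₀[0.0026 + 0.00103] = 4.392, so f = 0.05184.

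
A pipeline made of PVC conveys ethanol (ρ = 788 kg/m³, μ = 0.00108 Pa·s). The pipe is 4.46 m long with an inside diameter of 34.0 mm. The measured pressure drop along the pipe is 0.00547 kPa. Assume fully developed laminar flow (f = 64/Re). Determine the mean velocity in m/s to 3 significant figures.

V ≈ 0.0410 m/s

For laminar flow, f = 64/Re with Re = ρVD/μ, so Darcy-Weisbach reduces to ΔP = 32μLV/D². Solving for V: V = ΔP·D²/(32μL) = 5.47·(0.034)²/(32·0.00108·4.46) = 0.04102 m/s.
Check: Re = ρVD/μ = 788·0.04102·0.034/0.00108 = 1018 < 2300, so the laminar assumption holds.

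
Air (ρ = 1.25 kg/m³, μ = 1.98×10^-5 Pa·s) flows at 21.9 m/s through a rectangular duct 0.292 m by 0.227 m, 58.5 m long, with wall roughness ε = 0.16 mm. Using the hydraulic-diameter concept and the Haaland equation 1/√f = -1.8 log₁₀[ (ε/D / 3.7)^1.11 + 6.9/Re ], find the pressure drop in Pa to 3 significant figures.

ΔP ≈ 1280 Pa

Hydraulic diameter D_h = 4A/P = 4·(0.292·0.227)/(2·(0.292+0.227)) = 0.2651/1.038 = 0.2554 m.
Re = ρVD_h/μ = 1.25·21.9·0.2554/1.98e-05 = 3.532e+05.
ε/D_h = 0.00016/0.2554 = 0.000626; Haaland gives 1/√f = -1.8 log₁₀[6.51e-05+1.95e-05] = 7.33, so f = 0.01861.
ΔP = f(L/D_h)(ρV²/2) = 0.01861·58.5/0.2554·299.8 = 1278 Pa.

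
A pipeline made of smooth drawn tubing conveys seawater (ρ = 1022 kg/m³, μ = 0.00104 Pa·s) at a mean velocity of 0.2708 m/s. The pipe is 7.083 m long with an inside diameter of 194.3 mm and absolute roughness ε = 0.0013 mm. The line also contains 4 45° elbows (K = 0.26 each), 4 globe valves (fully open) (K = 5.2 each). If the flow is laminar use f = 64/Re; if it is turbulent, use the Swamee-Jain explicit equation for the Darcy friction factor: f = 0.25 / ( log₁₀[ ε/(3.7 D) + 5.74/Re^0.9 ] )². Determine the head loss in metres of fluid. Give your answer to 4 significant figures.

Reynolds number Re = ρVD/μ = 1022 · 0.2708 · 0.1943 / 0.00104 = 5.171e+04.
Re > 4000 → turbulent. Relative roughness ε/D = 1.3e-06/0.1943 = 6.69e-06. Swamee-Jain: f = 0.25/(log₁₀[6.69e-06/3.7 + 5.74/5.171e+04^0.9])² = 0.25/(log₁₀[1.81e-06 + 0.000329])² = 0.25/(-3.481)² = 0.02063.
Total minor-loss coefficient ΣK = 4·0.26 + 4·5.2 = 21.8.
ΔP = [f·L/D + ΣK]·(ρV²/2) = [0.02063·7.083/0.1943 + 21.8]·(1022·0.2708²/2) = [0.7521 + 21.8]·37.47 = 846.6 Pa.
Head loss h_f = ΔP/(ρg) = 846.6/(1022·9.81) = 0.08444 m.

h_f ≈ 0.08444 m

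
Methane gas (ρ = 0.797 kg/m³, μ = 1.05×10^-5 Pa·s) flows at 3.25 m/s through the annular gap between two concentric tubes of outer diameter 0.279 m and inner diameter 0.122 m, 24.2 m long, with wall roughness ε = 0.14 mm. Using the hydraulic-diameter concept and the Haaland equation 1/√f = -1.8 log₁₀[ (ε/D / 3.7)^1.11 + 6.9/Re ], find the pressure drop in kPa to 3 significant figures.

Hydraulic diameter D_h = 4A/P = D_o - D_i = 0.279 - 0.122 = 0.157 m.
Re = ρVD_h/μ = 0.797·3.25·0.157/1.05e-05 = 3.873e+04.
ε/D_h = 0.00014/0.157 = 0.000892; Haaland gives 1/√f = -1.8 log₁₀[9.64e-05+0.000178] = 6.41, so f = 0.02433.
ΔP = f(L/D_h)(ρV²/2) = 0.02433·24.2/0.157·4.209 = 15.79 Pa.
ΔP = 0.0158 kPa.

ΔP ≈ 0.0158 kPa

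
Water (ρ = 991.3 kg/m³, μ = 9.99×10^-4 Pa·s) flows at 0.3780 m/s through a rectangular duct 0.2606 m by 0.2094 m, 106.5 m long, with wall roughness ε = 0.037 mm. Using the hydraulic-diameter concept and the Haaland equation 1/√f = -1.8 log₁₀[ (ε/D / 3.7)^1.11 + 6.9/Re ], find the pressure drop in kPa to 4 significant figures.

ΔP ≈ 0.6175 kPa

Hydraulic diameter D_h = 4A/P = 4·(0.2606·0.2094)/(2·(0.2606+0.2094)) = 0.2183/0.94 = 0.2322 m.
Re = ρVD_h/μ = 991.3·0.378·0.2322/0.000999 = 8.71e+04.
ε/D_h = 3.7e-05/0.2322 = 0.000159; Haaland gives 1/√f = -1.8 log₁₀[1.43e-05+7.92e-05] = 7.253, so f = 0.01901.
ΔP = f(L/D_h)(ρV²/2) = 0.01901·106.5/0.2322·70.82 = 617.5 Pa.
ΔP = 0.6175 kPa.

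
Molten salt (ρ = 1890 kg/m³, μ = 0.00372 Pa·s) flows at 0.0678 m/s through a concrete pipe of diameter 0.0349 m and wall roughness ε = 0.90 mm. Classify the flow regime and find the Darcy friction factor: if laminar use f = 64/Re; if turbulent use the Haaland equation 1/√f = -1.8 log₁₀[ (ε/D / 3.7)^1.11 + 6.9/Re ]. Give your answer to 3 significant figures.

Re = ρVD/μ = 1890·0.0678·0.0349/0.00372 = 1202.
Re < 2300 → laminar, so f = 64/Re = 0.05324 (roughness is irrelevant in laminar flow).

f ≈ 0.0532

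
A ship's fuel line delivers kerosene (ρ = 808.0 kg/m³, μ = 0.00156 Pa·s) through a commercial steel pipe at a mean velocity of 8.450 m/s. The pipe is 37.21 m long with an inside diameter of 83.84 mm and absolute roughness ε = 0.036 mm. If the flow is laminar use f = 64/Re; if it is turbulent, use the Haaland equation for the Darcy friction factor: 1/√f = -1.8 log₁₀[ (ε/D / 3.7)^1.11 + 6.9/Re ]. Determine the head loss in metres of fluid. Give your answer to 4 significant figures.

Reynolds number Re = ρVD/μ = 808 · 8.45 · 0.08384 / 0.00156 = 3.669e+05.
Re > 4000 → turbulent. Relative roughness ε/D = 3.6e-05/0.08384 = 0.000429. Haaland: 1/√f = -1.8 log₁₀[(0.000429/3.7)^1.11 + 6.9/3.669e+05] = -1.8 log₁₀[4.28e-05 + 1.88e-05] = 7.578, so f = 0.01741.
Darcy-Weisbach: ΔP = f(L/D)(ρV²/2) = 0.01741·(37.21/0.08384)·(808·8.45²/2) = 0.01741·443.8·2.885e+04 = 2.229e+05 Pa.
Head loss h_f = ΔP/(ρg) = 2.229e+05/(808·9.81) = 28.12 m.

h_f ≈ 28.12 m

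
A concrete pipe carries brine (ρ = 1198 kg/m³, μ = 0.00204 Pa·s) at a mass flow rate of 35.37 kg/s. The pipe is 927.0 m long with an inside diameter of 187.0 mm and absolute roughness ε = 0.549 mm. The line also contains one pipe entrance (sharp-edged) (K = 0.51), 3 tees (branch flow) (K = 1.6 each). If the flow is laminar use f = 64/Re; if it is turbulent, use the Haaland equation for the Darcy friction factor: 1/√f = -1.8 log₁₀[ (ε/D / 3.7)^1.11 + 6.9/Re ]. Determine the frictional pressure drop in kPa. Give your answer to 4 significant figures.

ΔP ≈ 96.57 kPa

A = πD²/4 = π(0.187)²/4 = 0.02746 m²; mean velocity V = ṁ/(ρA) = 35.37/(1198 · 0.02746) = 1.075 m/s.
Reynolds number Re = ρVD/μ = 1198 · 1.075 · 0.187 / 0.00204 = 1.181e+05.
Re > 4000 → turbulent. Relative roughness ε/D = 0.000549/0.187 = 0.00294. Haaland: 1/√f = -1.8 log₁₀[(0.00294/3.7)^1.11 + 6.9/1.181e+05] = -1.8 log₁₀[0.000362 + 5.84e-05] = 6.078, so f = 0.02707.
Total minor-loss coefficient ΣK = 1·0.51 + 3·1.6 = 5.31.
ΔP = [f·L/D + ΣK]·(ρV²/2) = [0.02707·927/0.187 + 5.31]·(1198·1.075²/2) = [134.2 + 5.31]·692.2 = 9.657e+04 Pa.
ΔP = 9.657e+04 Pa = 96.57 kPa.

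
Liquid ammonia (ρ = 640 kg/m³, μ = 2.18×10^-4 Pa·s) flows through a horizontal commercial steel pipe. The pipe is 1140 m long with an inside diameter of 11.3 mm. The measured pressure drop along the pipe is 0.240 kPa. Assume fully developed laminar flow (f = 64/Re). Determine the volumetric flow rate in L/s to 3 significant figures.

For laminar flow, f = 64/Re with Re = ρVD/μ, so Darcy-Weisbach reduces to ΔP = 32μLV/D². Solving for V: V = ΔP·D²/(32μL) = 240·(0.0113)²/(32·0.000218·1140) = 0.003854 m/s.
Check: Re = ρVD/μ = 640·0.003854·0.0113/0.000218 = 127.8 < 2300, so the laminar assumption holds.
Q = V·A = 0.003854·(π/4·0.0113²) = 3.865e-07 m³/s = 3.86×10^-4 L/s.

Q ≈ 3.86×10^-4 L/s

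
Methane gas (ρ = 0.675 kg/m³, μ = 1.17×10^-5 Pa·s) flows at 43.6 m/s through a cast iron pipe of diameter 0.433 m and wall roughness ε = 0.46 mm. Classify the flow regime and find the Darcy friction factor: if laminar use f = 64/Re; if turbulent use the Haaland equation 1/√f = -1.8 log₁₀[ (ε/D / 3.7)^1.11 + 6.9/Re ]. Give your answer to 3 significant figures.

Re = ρVD/μ = 0.675·43.6·0.433/1.17e-05 = 1.089e+06.
Re > 4000 → turbulent. ε/D = 0.00046/0.433 = 0.00106; Haaland: 1/√f = -1.8 log₁₀[0.000117 + 6.34e-06] = 7.036, so f = 0.0202.

f ≈ 0.0202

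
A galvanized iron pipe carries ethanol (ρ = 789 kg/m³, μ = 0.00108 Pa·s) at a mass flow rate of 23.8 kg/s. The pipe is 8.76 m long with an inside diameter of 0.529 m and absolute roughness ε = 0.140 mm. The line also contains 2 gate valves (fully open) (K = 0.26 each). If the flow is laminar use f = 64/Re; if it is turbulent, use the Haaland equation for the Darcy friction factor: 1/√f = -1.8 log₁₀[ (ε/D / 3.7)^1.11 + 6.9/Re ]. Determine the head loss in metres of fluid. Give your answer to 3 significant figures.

h_f ≈ 8.37×10^-4 m

A = πD²/4 = π(0.529)²/4 = 0.2198 m²; mean velocity V = ṁ/(ρA) = 23.8/(789 · 0.2198) = 0.1372 m/s.
Reynolds number Re = ρVD/μ = 789 · 0.1372 · 0.529 / 0.00108 = 5.304e+04.
Re > 4000 → turbulent. Relative roughness ε/D = 0.00014/0.529 = 0.000265. Haaland: 1/√f = -1.8 log₁₀[(0.000265/3.7)^1.11 + 6.9/5.304e+04] = -1.8 log₁₀[2.5e-05 + 0.00013] = 6.857, so f = 0.02127.
Total minor-loss coefficient ΣK = 2·0.26 = 0.52.
ΔP = [f·L/D + ΣK]·(ρV²/2) = [0.02127·8.76/0.529 + 0.52]·(789·0.1372²/2) = [0.3522 + 0.52]·7.431 = 6.481 Pa.
Head loss h_f = ΔP/(ρg) = 6.481/(789·9.81) = 8.37×10^-4 m.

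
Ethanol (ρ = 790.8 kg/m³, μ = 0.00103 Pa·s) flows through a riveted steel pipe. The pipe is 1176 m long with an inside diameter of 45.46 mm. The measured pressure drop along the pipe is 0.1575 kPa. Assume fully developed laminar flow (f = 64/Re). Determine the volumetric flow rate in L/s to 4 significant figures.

For laminar flow, f = 64/Re with Re = ρVD/μ, so Darcy-Weisbach reduces to ΔP = 32μLV/D². Solving for V: V = ΔP·D²/(32μL) = 157.5·(0.04546)²/(32·0.00103·1176) = 0.008397 m/s.
Check: Re = ρVD/μ = 790.8·0.008397·0.04546/0.00103 = 293.1 < 2300, so the laminar assumption holds.
Q = V·A = 0.008397·(π/4·0.04546²) = 1.363e-05 m³/s = 0.01363 L/s.

Q ≈ 0.01363 L/s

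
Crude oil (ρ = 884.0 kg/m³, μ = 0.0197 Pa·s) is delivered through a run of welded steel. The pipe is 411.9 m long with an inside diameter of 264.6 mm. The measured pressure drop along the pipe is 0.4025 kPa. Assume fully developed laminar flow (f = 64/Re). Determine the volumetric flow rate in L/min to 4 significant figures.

Q ≈ 358.1 L/min

For laminar flow, f = 64/Re with Re = ρVD/μ, so Darcy-Weisbach reduces to ΔP = 32μLV/D². Solving for V: V = ΔP·D²/(32μL) = 402.5·(0.2646)²/(32·0.0197·411.9) = 0.1085 m/s.
Check: Re = ρVD/μ = 884·0.1085·0.2646/0.0197 = 1289 < 2300, so the laminar assumption holds.
Q = V·A = 0.1085·(π/4·0.2646²) = 0.005968 m³/s = 358.1 L/min.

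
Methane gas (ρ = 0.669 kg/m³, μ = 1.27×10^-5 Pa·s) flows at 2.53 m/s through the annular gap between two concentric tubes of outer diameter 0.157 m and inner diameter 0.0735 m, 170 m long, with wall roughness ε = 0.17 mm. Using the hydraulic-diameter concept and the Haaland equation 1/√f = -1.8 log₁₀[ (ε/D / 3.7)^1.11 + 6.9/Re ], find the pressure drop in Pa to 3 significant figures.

Hydraulic diameter D_h = 4A/P = D_o - D_i = 0.157 - 0.0735 = 0.0835 m.
Re = ρVD_h/μ = 0.669·2.53·0.0835/1.27e-05 = 1.113e+04.
ε/D_h = 0.00017/0.0835 = 0.00204; Haaland gives 1/√f = -1.8 log₁₀[0.000241+0.00062] = 5.517, so f = 0.03285.
ΔP = f(L/D_h)(ρV²/2) = 0.03285·170/0.0835·2.141 = 143.2 Pa.

ΔP ≈ 143 Pa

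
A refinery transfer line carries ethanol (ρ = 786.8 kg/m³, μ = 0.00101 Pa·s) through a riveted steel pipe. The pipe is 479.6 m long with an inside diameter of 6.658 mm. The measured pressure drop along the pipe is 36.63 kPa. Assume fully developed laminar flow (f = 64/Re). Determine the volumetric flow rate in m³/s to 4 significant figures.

Q ≈ 3.647×10^-6 m³/s

For laminar flow, f = 64/Re with Re = ρVD/μ, so Darcy-Weisbach reduces to ΔP = 32μLV/D². Solving for V: V = ΔP·D²/(32μL) = 3.663e+04·(0.006658)²/(32·0.00101·479.6) = 0.1048 m/s.
Check: Re = ρVD/μ = 786.8·0.1048·0.006658/0.00101 = 543.3 < 2300, so the laminar assumption holds.
Q = V·A = 0.1048·(π/4·0.006658²) = 3.647e-06 m³/s = 3.647×10^-6 m³/s.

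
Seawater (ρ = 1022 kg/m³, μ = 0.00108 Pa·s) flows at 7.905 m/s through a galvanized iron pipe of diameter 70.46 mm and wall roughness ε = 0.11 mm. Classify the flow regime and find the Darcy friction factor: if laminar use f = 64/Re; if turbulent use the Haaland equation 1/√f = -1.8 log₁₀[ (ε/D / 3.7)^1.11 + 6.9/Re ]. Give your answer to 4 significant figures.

Re = ρVD/μ = 1022·7.905·0.07046/0.00108 = 5.271e+05.
Re > 4000 → turbulent. ε/D = 0.00011/0.07046 = 0.00156; Haaland: 1/√f = -1.8 log₁₀[0.000179 + 1.31e-05] = 6.688, so f = 0.02236.

f ≈ 0.02236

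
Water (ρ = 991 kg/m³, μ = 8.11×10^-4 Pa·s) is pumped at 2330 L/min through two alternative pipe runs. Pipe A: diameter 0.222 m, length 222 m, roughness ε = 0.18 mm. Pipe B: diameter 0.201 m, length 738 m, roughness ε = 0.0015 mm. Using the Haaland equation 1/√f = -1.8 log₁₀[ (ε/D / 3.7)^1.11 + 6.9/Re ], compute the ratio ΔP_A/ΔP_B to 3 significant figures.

Pipe A: V = Q/A = 0.03883/0.03871 = 1.003 m/s; Re = 2.722e+05; ε/D = 0.000811; Haaland → f = 0.01978; ΔP_A = f(L/D)(ρV²/2) = 9863 Pa.
Pipe B: V = Q/A = 0.03883/0.03173 = 1.224 m/s; Re = 3.006e+05; ε/D = 7.46e-06; Haaland → f = 0.0144; ΔP_B = f(L/D)(ρV²/2) = 3.923e+04 Pa.
ΔP_A/ΔP_B = 9863/3.923e+04 = 0.251.

ΔP_A/ΔP_B ≈ 0.251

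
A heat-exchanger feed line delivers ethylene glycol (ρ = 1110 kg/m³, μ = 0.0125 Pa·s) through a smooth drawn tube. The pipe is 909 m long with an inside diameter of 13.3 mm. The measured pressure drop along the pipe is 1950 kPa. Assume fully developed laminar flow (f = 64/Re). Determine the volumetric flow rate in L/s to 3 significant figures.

Q ≈ 0.132 L/s

For laminar flow, f = 64/Re with Re = ρVD/μ, so Darcy-Weisbach reduces to ΔP = 32μLV/D². Solving for V: V = ΔP·D²/(32μL) = 1.95e+06·(0.0133)²/(32·0.0125·909) = 0.9487 m/s.
Check: Re = ρVD/μ = 1110·0.9487·0.0133/0.0125 = 1120 < 2300, so the laminar assumption holds.
Q = V·A = 0.9487·(π/4·0.0133²) = 0.0001318 m³/s = 0.132 L/s.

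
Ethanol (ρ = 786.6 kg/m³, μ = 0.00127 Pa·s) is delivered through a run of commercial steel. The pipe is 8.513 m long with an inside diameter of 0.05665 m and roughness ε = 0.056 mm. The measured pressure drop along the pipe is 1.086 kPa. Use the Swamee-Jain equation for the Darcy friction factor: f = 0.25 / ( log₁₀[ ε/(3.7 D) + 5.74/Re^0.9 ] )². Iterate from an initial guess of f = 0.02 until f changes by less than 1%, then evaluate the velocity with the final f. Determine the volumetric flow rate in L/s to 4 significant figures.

Q ≈ 2.111 L/s

Rearranging Darcy-Weisbach: V = √(2·ΔP·D/(f·L·ρ)). With ε/D = 5.6e-05/0.05665 = 0.000989, iterate starting from f = 0.02:
  f = 0.02 → V = √(2·1086·0.05665/(0.02·8.513·786.6)) = 0.9585 m/s; Re = ρVD/μ = 3.363e+04; f → 0.02561
  f = 0.02561 → V = 0.847 m/s; Re = 2.972e+04; f → 0.02614
  f = 0.02614 → V = 0.8384 m/s; Re = 2.942e+04; f → 0.02619
Converged (Δf/f < 1%). With the final f = 0.02619: V = √(2·1086·0.05665/(0.02619·8.513·786.6)) = 0.8377 m/s.
Q = V·A = 0.8377·(π/4·0.05665²) = 0.002111 m³/s = 2.111 L/s.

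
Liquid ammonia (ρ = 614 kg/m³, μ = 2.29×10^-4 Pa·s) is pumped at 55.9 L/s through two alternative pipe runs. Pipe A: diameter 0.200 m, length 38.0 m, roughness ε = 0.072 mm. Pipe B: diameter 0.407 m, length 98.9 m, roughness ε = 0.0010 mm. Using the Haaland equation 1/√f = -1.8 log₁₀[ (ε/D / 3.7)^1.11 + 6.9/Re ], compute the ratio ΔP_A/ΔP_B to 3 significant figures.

Pipe A: V = Q/A = 0.0559/0.03142 = 1.779 m/s; Re = 9.542e+05; ε/D = 0.00036; Haaland → f = 0.01615; ΔP_A = f(L/D)(ρV²/2) = 2982 Pa.
Pipe B: V = Q/A = 0.0559/0.1301 = 0.4297 m/s; Re = 4.689e+05; ε/D = 2.46e-06; Haaland → f = 0.01324; ΔP_B = f(L/D)(ρV²/2) = 182.3 Pa.
ΔP_A/ΔP_B = 2982/182.3 = 16.4.

ΔP_A/ΔP_B ≈ 16.4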